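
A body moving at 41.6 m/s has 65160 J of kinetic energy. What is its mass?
m = 2·KE/v² = 2·65160/(41.6)² = 75.31 kg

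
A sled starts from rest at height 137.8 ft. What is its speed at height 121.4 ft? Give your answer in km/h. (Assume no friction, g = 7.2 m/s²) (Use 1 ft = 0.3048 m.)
Convert to SI: h₁−h₂ = 4.99872 m
mgh₁ = mgh₂ + ½mv² ⇒ v = √(2g(h₁−h₂)) = √(2·7.2·4.99872) = 8.4842 m/s = 30.54 km/h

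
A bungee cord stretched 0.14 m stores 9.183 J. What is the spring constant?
k = 2·PE/x² = 2·9.183/(0.14)² = 937.0 N/m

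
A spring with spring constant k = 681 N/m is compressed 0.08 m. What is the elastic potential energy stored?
PE = ½kx² = ½(681)(0.08)² = 2.179 J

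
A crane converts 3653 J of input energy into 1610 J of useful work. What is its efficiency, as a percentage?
η = W_out/W_in = 1610/3653 = 44.07%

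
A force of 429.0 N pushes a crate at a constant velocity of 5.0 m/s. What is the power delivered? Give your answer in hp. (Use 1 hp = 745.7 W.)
P = Fv = (429.0)(5.0) = 2145.0 W = 2.876 hp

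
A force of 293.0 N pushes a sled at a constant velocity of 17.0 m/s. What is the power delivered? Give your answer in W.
P = Fv = (293.0)(17.0) = 4981 W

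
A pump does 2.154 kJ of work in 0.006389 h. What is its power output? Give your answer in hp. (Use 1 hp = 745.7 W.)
Convert to SI: W = 2154.0 J, t = 23.0004 s
P = W/t = 2154.0/23.0004 = 93.6505 W = 0.1256 hp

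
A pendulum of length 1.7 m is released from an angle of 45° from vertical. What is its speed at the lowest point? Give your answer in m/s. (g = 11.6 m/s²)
h = L(1 − cosθ) = 1.7(1 − cos45°) = 0.497918 m
v = √(2gh) = √(2·11.6·0.497918) = 3.399 m/s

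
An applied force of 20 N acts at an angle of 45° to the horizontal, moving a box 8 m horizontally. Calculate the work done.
W = F·d·cosθ = (20)(8)cos(45°) = 113.1 J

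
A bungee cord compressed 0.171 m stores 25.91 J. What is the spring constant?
k = 2·PE/x² = 2·25.91/(0.171)² = 1772 N/m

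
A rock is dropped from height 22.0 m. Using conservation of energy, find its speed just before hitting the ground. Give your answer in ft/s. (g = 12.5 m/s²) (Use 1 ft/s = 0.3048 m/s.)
mgh = ½mv² ⇒ v = √(2gh) = √(2·12.5·22.0) = 23.4521 m/s = 76.94 ft/s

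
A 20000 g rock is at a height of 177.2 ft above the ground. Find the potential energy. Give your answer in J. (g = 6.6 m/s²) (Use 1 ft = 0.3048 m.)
Convert to SI: m = 20.0 kg, h = 54.0106 m
PE = mgh = (20.0)(6.6)(54.0106) = 7129 J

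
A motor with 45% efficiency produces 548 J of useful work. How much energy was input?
W_in = W_out/η = 548/0.45 = 1218 J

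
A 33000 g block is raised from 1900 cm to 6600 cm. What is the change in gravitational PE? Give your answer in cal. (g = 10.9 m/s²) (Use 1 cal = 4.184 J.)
Convert to SI: m = 33.0 kg, Δh = 47.0 m
ΔPE = mgΔh = (33.0)(10.9)(47.0) = 16905.9 J = 4041 cal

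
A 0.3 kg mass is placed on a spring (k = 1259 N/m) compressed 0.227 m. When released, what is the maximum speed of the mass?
½kx² = ½mv² ⇒ v = x√(k/m) = (0.227)√(1259/0.3) = 14.71 m/s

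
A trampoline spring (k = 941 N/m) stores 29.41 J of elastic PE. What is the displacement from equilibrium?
x = √(2·PE/k) = √(2·29.41/941) = 0.25 m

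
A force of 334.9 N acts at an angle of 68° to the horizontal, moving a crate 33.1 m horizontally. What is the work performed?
W = F·d·cosθ = (334.9)(33.1)cos(68°) = 4153 J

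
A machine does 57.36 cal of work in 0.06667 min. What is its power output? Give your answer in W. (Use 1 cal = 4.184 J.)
Convert to SI: W = 239.994 J, t = 4.0002 s
P = W/t = 239.994/4.0002 = 60.0 W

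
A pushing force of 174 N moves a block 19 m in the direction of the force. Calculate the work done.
W = F·d = (174)(19) = 3306 J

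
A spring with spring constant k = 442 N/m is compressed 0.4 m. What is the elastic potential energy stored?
PE = ½kx² = ½(442)(0.4)² = 35.36 J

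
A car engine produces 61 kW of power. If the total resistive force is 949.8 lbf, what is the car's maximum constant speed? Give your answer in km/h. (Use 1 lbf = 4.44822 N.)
Convert to SI: F = 4224.92 N
P = Fv ⇒ v = P/F = 61000 W/4224.92 N = 14.4381 m/s = 51.98 km/h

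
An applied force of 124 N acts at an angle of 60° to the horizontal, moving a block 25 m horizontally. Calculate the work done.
W = F·d·cosθ = (124)(25)cos(60°) = 1550 J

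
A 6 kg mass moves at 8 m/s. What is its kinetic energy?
KE = ½mv² = ½(6)(8)² = 192.0 J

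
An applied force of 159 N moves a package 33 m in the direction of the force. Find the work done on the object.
W = F·d = (159)(33) = 5247 J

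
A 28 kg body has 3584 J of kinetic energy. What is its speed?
v = √(2·KE/m) = √(2·3584/28) = 16.0 m/s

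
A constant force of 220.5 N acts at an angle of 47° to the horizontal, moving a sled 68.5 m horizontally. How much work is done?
W = F·d·cosθ = (220.5)(68.5)cos(47°) = 10300 J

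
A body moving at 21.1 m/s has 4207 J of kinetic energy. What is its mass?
m = 2·KE/v² = 2·4207/(21.1)² = 18.9 kg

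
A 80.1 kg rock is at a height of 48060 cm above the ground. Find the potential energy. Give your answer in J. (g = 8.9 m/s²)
Convert to SI: m = 80.1 kg, h = 480.6 m
PE = mgh = (80.1)(8.9)(480.6) = 342600 J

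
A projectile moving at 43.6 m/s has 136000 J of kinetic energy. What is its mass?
m = 2·KE/v² = 2·136000/(43.6)² = 143.1 kg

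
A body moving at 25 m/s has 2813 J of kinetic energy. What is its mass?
m = 2·KE/v² = 2·2813/(25)² = 9.002 kg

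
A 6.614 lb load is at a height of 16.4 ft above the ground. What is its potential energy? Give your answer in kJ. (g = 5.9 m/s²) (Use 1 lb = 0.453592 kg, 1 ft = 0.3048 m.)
Convert to SI: m = 3.00006 kg, h = 4.99872 m
PE = mgh = (3.00006)(5.9)(4.99872) = 88.479 J = 0.08848 kJ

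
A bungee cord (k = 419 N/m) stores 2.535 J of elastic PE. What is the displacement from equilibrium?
x = √(2·PE/k) = √(2·2.535/419) = 0.11 m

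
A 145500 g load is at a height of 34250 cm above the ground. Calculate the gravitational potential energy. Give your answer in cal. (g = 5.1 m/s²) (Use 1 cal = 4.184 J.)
Convert to SI: m = 145.5 kg, h = 342.5 m
PE = mgh = (145.5)(5.1)(342.5) = 254152 J = 60740 cal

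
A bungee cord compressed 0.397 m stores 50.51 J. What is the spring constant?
k = 2·PE/x² = 2·50.51/(0.397)² = 641.0 N/m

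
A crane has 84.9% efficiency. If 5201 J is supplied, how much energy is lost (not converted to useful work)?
W_lost = W_in(1 − η) = 5201·(1 − 0.849) = 785.4 J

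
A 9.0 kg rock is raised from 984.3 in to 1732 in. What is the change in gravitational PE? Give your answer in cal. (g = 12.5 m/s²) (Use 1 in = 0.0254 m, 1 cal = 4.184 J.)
Convert to SI: m = 9.0 kg, Δh = 18.9916 m
ΔPE = mgΔh = (9.0)(12.5)(18.9916) = 2136.55 J = 510.6 cal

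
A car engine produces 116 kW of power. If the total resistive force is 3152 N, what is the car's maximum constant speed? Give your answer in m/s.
P = Fv ⇒ v = P/F = 116000 W/3152.0 N = 36.8 m/s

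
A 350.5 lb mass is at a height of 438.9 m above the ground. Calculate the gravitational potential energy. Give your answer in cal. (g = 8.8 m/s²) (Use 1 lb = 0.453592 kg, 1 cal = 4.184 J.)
Convert to SI: m = 158.984 kg, h = 438.9 m
PE = mgh = (158.984)(8.8)(438.9) = 614047 J = 146800 cal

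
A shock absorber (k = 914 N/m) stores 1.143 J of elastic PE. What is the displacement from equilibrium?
x = √(2·PE/k) = √(2·1.143/914) = 0.05001 m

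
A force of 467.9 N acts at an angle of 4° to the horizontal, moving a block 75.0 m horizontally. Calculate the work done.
W = F·d·cosθ = (467.9)(75.0)cos(4°) = 35010 J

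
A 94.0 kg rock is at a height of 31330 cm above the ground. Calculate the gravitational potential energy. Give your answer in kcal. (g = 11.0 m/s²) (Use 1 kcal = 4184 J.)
Convert to SI: m = 94.0 kg, h = 313.3 m
PE = mgh = (94.0)(11.0)(313.3) = 323952 J = 77.43 kcal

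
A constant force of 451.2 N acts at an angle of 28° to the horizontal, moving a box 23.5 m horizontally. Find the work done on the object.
W = F·d·cosθ = (451.2)(23.5)cos(28°) = 9362 J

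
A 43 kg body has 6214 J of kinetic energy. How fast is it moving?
v = √(2·KE/m) = √(2·6214/43) = 17.0 m/s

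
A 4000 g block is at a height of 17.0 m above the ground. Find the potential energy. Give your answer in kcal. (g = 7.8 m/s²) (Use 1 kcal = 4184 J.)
Convert to SI: m = 4.0 kg, h = 17.0 m
PE = mgh = (4.0)(7.8)(17.0) = 530.4 J = 0.1268 kcal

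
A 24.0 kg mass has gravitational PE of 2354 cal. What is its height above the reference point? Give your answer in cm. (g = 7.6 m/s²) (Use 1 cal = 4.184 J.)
Convert to SI: m = 24.0 kg, PE = 9849.14 J
h = PE/(mg) = 9849.14/(24.0·7.6) = 53.9975 m = 5400 cm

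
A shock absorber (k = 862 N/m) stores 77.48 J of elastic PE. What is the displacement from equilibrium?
x = √(2·PE/k) = √(2·77.48/862) = 0.424 m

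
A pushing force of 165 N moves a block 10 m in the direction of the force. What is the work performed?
W = F·d = (165)(10) = 1650 J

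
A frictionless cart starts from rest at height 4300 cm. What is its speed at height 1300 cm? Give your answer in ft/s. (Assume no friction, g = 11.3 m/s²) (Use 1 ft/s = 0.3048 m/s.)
Convert to SI: h₁−h₂ = 30.0 m
mgh₁ = mgh₂ + ½mv² ⇒ v = √(2g(h₁−h₂)) = √(2·11.3·30.0) = 26.0384 m/s = 85.43 ft/s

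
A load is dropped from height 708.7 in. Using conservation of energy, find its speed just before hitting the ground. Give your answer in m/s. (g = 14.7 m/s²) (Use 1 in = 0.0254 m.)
Convert to SI: h = 18.001 m
mgh = ½mv² ⇒ v = √(2gh) = √(2·14.7·18.001) = 23.0 m/s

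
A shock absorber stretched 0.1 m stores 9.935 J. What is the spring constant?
k = 2·PE/x² = 2·9.935/(0.1)² = 1987 N/m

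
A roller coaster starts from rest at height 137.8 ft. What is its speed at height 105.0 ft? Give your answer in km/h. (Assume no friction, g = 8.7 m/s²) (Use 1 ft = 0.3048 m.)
Convert to SI: h₁−h₂ = 9.99744 m
mgh₁ = mgh₂ + ½mv² ⇒ v = √(2g(h₁−h₂)) = √(2·8.7·9.99744) = 13.1892 m/s = 47.48 km/h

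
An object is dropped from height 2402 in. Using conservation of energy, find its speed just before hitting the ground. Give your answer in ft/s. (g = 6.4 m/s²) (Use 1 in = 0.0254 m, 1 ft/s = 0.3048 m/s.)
Convert to SI: h = 61.0108 m
mgh = ½mv² ⇒ v = √(2gh) = √(2·6.4·61.0108) = 27.9453 m/s = 91.68 ft/s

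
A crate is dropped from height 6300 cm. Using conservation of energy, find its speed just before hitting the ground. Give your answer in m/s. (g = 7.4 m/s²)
Convert to SI: h = 63.0 m
mgh = ½mv² ⇒ v = √(2gh) = √(2·7.4·63.0) = 30.54 m/s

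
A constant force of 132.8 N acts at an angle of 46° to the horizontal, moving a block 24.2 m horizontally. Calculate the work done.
W = F·d·cosθ = (132.8)(24.2)cos(46°) = 2232 J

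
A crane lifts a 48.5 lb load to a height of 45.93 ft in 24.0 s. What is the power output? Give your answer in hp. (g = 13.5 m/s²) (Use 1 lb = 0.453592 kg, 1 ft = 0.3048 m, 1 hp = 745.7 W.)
Convert to SI: m = 21.9992 kg, h = 13.9995 m, t = 24.0 s
P = mgh/t = (21.9992)(13.5)(13.9995)/24.0 = 173.237 W = 0.2323 hp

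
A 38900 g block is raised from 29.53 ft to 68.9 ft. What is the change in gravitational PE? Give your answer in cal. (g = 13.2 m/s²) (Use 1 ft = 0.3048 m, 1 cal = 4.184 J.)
Convert to SI: m = 38.9 kg, Δh = 12.0 m
ΔPE = mgΔh = (38.9)(13.2)(12.0) = 6161.75 J = 1473 cal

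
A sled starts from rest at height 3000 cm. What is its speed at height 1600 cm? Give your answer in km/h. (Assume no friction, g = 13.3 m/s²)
Convert to SI: h₁−h₂ = 14.0 m
mgh₁ = mgh₂ + ½mv² ⇒ v = √(2g(h₁−h₂)) = √(2·13.3·14.0) = 19.2977 m/s = 69.47 km/h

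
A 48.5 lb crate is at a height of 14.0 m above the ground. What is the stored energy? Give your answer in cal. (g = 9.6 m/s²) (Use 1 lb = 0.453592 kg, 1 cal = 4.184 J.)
Convert to SI: m = 21.9992 kg, h = 14.0 m
PE = mgh = (21.9992)(9.6)(14.0) = 2956.69 J = 706.7 cal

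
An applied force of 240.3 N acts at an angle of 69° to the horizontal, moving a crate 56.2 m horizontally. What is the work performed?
W = F·d·cosθ = (240.3)(56.2)cos(69°) = 4840 J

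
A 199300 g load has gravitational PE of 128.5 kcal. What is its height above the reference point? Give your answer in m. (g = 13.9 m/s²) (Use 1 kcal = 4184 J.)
Convert to SI: m = 199.3 kg, PE = 537644 J
h = PE/(mg) = 537644/(199.3·13.9) = 194.1 m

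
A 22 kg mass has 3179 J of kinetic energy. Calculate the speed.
v = √(2·KE/m) = √(2·3179/22) = 17.0 m/s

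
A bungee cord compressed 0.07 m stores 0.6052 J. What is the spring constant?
k = 2·PE/x² = 2·0.6052/(0.07)² = 247.0 N/m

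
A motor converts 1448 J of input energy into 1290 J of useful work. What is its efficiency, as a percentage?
η = W_out/W_in = 1290/1448 = 89.09%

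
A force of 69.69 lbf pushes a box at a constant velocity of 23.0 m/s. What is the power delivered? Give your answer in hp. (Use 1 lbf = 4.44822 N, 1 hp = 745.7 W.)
Convert to SI: F = 309.996 N, v = 23.0 m/s
P = Fv = (309.996)(23.0) = 7129.92 W = 9.561 hp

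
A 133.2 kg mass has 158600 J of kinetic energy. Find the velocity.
v = √(2·KE/m) = √(2·158600/133.2) = 48.8 m/s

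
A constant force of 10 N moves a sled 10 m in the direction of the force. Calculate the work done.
W = F·d = (10)(10) = 100.0 J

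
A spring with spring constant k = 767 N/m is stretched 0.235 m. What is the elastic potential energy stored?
PE = ½kx² = ½(767)(0.235)² = 21.18 J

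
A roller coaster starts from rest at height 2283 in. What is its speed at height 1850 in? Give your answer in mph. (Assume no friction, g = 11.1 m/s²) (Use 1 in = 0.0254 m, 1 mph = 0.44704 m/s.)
Convert to SI: h₁−h₂ = 10.9982 m
mgh₁ = mgh₂ + ½mv² ⇒ v = √(2g(h₁−h₂)) = √(2·11.1·10.9982) = 15.6256 m/s = 34.95 mph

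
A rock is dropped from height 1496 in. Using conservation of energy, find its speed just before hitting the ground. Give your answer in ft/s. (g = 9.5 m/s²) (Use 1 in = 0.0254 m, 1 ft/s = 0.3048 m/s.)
Convert to SI: h = 37.9984 m
mgh = ½mv² ⇒ v = √(2gh) = √(2·9.5·37.9984) = 26.8695 m/s = 88.15 ft/s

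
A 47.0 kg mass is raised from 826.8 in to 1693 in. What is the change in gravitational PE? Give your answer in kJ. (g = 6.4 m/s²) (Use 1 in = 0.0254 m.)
Convert to SI: m = 47.0 kg, Δh = 22.0015 m
ΔPE = mgΔh = (47.0)(6.4)(22.0015) = 6618.05 J = 6.618 kJ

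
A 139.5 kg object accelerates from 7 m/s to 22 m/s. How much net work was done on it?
W = ΔKE = ½m(v₂² − v₁²) = ½(139.5)(22² − 7²) = 30341.25 J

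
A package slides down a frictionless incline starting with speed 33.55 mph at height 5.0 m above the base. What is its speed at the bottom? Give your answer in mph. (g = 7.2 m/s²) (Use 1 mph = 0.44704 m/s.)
Convert to SI: v₀ = 14.9982 m/s, h = 5.0 m
½mv₀² + mgh = ½mv² ⇒ v = √(v₀² + 2gh) = √(14.9982² + 2·7.2·5.0) = 17.2321 m/s = 38.55 mph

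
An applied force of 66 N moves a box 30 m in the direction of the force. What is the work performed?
W = F·d = (66)(30) = 1980 J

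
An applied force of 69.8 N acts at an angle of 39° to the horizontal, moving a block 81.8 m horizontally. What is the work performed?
W = F·d·cosθ = (69.8)(81.8)cos(39°) = 4437 J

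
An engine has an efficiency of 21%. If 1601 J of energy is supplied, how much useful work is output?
W_out = η·W_in = 0.21·1601 = 336.21 J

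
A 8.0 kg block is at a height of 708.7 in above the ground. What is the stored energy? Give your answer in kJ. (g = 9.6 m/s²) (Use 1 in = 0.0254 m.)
Convert to SI: m = 8.0 kg, h = 18.001 m
PE = mgh = (8.0)(9.6)(18.001) = 1382.48 J = 1.382 kJ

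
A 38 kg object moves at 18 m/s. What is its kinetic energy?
KE = ½mv² = ½(38)(18)² = 6156.0 J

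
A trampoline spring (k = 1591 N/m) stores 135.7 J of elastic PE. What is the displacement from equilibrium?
x = √(2·PE/k) = √(2·135.7/1591) = 0.413 m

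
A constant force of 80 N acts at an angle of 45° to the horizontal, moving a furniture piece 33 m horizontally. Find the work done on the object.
W = F·d·cosθ = (80)(33)cos(45°) = 1867 J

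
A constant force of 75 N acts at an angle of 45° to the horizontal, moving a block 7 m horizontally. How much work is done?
W = F·d·cosθ = (75)(7)cos(45°) = 371.2 J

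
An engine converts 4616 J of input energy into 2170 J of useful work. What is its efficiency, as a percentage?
η = W_out/W_in = 2170/4616 = 47.01%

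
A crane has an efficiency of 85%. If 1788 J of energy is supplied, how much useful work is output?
W_out = η·W_in = 0.85·1788 = 1519.8 J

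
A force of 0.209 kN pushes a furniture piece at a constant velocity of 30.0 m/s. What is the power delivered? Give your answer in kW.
Convert to SI: F = 209.0 N, v = 30.0 m/s
P = Fv = (209.0)(30.0) = 6270.0 W = 6.27 kW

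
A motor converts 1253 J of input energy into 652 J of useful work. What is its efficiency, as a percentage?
η = W_out/W_in = 652/1253 = 52.04%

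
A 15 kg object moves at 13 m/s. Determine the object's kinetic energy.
KE = ½mv² = ½(15)(13)² = 1267.5 J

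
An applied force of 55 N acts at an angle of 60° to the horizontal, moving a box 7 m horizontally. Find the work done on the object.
W = F·d·cosθ = (55)(7)cos(60°) = 192.5 J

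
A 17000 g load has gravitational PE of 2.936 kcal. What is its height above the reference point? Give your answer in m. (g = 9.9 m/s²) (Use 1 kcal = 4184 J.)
Convert to SI: m = 17.0 kg, PE = 12284.2 J
h = PE/(mg) = 12284.2/(17.0·9.9) = 72.99 m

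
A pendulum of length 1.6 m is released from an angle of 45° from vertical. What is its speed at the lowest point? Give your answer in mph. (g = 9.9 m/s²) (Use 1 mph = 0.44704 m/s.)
h = L(1 − cosθ) = 1.6(1 − cos45°) = 0.468629 m
v = √(2gh) = √(2·9.9·0.468629) = 3.04612 m/s = 6.814 mph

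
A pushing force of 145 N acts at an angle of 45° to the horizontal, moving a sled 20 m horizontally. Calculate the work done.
W = F·d·cosθ = (145)(20)cos(45°) = 2051 J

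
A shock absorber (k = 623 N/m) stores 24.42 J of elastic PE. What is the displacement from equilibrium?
x = √(2·PE/k) = √(2·24.42/623) = 0.28 m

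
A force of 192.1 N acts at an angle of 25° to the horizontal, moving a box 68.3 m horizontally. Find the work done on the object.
W = F·d·cosθ = (192.1)(68.3)cos(25°) = 11890 J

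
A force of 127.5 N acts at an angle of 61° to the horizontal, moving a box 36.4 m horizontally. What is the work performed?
W = F·d·cosθ = (127.5)(36.4)cos(61°) = 2250 J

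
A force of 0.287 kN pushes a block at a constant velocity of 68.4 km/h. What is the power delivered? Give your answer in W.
Convert to SI: F = 287.0 N, v = 19.0 m/s
P = Fv = (287.0)(19.0) = 5453 W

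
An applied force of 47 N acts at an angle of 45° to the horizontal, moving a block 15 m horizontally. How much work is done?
W = F·d·cosθ = (47)(15)cos(45°) = 498.5 J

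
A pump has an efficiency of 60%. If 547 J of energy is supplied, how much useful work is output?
W_out = η·W_in = 0.6·547 = 328.2 J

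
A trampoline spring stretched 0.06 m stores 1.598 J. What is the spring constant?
k = 2·PE/x² = 2·1.598/(0.06)² = 887.8 N/m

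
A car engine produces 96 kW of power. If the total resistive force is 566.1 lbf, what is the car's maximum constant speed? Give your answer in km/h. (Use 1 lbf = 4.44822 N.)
Convert to SI: F = 2518.14 N
P = Fv ⇒ v = P/F = 96000 W/2518.14 N = 38.1234 m/s = 137.2 km/h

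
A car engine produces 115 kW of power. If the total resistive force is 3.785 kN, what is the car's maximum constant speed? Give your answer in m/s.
Convert to SI: F = 3785.0 N
P = Fv ⇒ v = P/F = 115000 W/3785.0 N = 30.38 m/s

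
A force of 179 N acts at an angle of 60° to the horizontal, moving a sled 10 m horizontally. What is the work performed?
W = F·d·cosθ = (179)(10)cos(60°) = 895.0 J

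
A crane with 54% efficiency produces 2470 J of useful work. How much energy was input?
W_in = W_out/η = 2470/0.54 = 4574 J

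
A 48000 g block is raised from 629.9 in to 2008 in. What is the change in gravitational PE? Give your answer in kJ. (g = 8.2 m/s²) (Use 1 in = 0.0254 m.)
Convert to SI: m = 48.0 kg, Δh = 35.0037 m
ΔPE = mgΔh = (48.0)(8.2)(35.0037) = 13777.5 J = 13.78 kJ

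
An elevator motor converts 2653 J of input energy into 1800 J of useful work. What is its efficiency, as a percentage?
η = W_out/W_in = 1800/2653 = 67.85%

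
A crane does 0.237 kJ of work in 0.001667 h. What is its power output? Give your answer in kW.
Convert to SI: W = 237.0 J, t = 6.0012 s
P = W/t = 237.0/6.0012 = 39.4921 W = 0.03949 kW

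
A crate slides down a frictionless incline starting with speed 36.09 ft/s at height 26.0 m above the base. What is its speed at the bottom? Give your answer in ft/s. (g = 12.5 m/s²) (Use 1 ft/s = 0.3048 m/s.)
Convert to SI: v₀ = 11.0002 m/s, h = 26.0 m
½mv₀² + mgh = ½mv² ⇒ v = √(v₀² + 2gh) = √(11.0002² + 2·12.5·26.0) = 27.767 m/s = 91.1 ft/s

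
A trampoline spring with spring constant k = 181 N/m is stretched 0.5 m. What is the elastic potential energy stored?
PE = ½kx² = ½(181)(0.5)² = 22.63 J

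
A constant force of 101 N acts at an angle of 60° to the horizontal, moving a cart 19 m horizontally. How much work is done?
W = F·d·cosθ = (101)(19)cos(60°) = 959.5 J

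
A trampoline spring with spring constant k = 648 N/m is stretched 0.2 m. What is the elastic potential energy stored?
PE = ½kx² = ½(648)(0.2)² = 12.96 J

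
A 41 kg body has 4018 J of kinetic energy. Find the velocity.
v = √(2·KE/m) = √(2·4018/41) = 14.0 m/s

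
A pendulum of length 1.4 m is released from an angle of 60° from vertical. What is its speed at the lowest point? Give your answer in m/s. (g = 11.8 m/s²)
h = L(1 − cosθ) = 1.4(1 − cos60°) = 0.7 m
v = √(2gh) = √(2·11.8·0.7) = 4.064 m/s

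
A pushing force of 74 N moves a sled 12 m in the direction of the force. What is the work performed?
W = F·d = (74)(12) = 888.0 J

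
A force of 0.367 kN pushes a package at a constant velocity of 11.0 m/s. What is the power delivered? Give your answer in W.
Convert to SI: F = 367.0 N, v = 11.0 m/s
P = Fv = (367.0)(11.0) = 4037 W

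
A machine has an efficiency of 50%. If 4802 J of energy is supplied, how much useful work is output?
W_out = η·W_in = 0.5·4802 = 2401.0 J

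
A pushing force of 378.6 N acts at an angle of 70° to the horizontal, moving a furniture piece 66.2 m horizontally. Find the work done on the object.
W = F·d·cosθ = (378.6)(66.2)cos(70°) = 8572 J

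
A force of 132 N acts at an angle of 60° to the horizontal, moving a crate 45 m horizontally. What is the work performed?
W = F·d·cosθ = (132)(45)cos(60°) = 2970 J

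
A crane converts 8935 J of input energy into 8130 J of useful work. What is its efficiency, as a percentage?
η = W_out/W_in = 8130/8935 = 90.99%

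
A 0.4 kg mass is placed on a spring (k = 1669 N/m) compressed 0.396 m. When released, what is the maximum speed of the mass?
½kx² = ½mv² ⇒ v = x√(k/m) = (0.396)√(1669/0.4) = 25.58 m/s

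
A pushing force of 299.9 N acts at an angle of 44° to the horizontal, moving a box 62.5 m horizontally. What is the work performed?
W = F·d·cosθ = (299.9)(62.5)cos(44°) = 13480 J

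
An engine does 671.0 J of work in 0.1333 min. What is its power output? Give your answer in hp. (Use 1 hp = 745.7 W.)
Convert to SI: W = 671.0 J, t = 7.998 s
P = W/t = 671.0/7.998 = 83.896 W = 0.1125 hp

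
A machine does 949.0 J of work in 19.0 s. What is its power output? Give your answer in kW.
P = W/t = 949.0/19.0 = 49.9474 W = 0.04995 kW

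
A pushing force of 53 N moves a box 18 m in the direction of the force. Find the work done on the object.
W = F·d = (53)(18) = 954.0 J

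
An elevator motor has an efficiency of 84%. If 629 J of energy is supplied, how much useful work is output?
W_out = η·W_in = 0.84·629 = 528.36 J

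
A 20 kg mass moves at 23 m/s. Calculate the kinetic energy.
KE = ½mv² = ½(20)(23)² = 5290.0 J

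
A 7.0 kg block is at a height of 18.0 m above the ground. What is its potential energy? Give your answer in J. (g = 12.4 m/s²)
PE = mgh = (7.0)(12.4)(18.0) = 1562 J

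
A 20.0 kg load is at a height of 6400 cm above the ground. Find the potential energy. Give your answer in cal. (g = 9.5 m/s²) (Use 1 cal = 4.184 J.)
Convert to SI: m = 20.0 kg, h = 64.0 m
PE = mgh = (20.0)(9.5)(64.0) = 12160.0 J = 2906 cal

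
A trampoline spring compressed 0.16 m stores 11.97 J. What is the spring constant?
k = 2·PE/x² = 2·11.97/(0.16)² = 935.2 N/m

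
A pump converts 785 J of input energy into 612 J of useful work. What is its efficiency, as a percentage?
η = W_out/W_in = 612/785 = 77.96%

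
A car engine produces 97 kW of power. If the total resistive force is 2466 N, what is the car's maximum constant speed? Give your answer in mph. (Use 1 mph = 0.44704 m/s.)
P = Fv ⇒ v = P/F = 97000 W/2466.0 N = 39.335 m/s = 87.99 mph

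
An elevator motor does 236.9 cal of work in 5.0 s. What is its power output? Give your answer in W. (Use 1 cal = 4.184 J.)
Convert to SI: W = 991.19 J, t = 5.0 s
P = W/t = 991.19/5.0 = 198.2 W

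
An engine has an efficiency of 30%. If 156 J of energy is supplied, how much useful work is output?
W_out = η·W_in = 0.3·156 = 46.8 J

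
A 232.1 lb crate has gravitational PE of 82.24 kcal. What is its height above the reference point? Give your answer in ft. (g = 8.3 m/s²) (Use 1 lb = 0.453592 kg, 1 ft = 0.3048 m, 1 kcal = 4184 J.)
Convert to SI: m = 105.279 kg, PE = 344092 J
h = PE/(mg) = 344092/(105.279·8.3) = 393.782 m = 1292 ft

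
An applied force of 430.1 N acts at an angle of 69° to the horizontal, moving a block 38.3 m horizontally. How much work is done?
W = F·d·cosθ = (430.1)(38.3)cos(69°) = 5903 J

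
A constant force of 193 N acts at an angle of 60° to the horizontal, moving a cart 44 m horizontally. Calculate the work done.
W = F·d·cosθ = (193)(44)cos(60°) = 4246 J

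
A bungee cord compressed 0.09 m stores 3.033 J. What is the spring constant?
k = 2·PE/x² = 2·3.033/(0.09)² = 748.9 N/m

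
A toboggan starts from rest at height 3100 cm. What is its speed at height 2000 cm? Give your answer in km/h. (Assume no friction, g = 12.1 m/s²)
Convert to SI: h₁−h₂ = 11.0 m
mgh₁ = mgh₂ + ½mv² ⇒ v = √(2g(h₁−h₂)) = √(2·12.1·11.0) = 16.3156 m/s = 58.74 km/h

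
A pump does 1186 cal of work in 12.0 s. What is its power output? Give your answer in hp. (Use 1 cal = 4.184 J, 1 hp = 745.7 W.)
Convert to SI: W = 4962.22 J, t = 12.0 s
P = W/t = 4962.22/12.0 = 413.519 W = 0.5545 hp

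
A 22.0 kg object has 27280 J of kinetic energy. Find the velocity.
v = √(2·KE/m) = √(2·27280/22.0) = 49.8 m/s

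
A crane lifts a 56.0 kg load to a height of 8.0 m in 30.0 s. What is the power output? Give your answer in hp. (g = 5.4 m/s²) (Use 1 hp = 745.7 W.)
P = mgh/t = (56.0)(5.4)(8.0)/30.0 = 80.64 W = 0.1081 hp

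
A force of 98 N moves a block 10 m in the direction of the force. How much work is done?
W = F·d = (98)(10) = 980.0 J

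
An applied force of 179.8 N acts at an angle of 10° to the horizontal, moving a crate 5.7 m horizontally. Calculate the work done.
W = F·d·cosθ = (179.8)(5.7)cos(10°) = 1009 J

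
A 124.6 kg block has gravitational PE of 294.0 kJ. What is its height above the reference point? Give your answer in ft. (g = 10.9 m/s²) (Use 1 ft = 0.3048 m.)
Convert to SI: m = 124.6 kg, PE = 294000 J
h = PE/(mg) = 294000/(124.6·10.9) = 216.473 m = 710.2 ft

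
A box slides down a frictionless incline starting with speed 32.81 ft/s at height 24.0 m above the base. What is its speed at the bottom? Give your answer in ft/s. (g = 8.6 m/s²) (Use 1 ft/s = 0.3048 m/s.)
Convert to SI: v₀ = 10.0005 m/s, h = 24.0 m
½mv₀² + mgh = ½mv² ⇒ v = √(v₀² + 2gh) = √(10.0005² + 2·8.6·24.0) = 22.6453 m/s = 74.3 ft/s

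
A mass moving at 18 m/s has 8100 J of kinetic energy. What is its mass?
m = 2·KE/v² = 2·8100/(18)² = 50.0 kg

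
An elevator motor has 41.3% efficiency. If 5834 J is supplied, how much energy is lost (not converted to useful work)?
W_lost = W_in(1 − η) = 5834·(1 − 0.413) = 3425 J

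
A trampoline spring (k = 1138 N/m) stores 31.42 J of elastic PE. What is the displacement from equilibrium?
x = √(2·PE/k) = √(2·31.42/1138) = 0.235 m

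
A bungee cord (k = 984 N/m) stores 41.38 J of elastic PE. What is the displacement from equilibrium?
x = √(2·PE/k) = √(2·41.38/984) = 0.29 m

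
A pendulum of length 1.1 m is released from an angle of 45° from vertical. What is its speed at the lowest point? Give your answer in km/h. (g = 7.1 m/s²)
h = L(1 − cosθ) = 1.1(1 − cos45°) = 0.322183 m
v = √(2gh) = √(2·7.1·0.322183) = 2.13892 m/s = 7.7 km/h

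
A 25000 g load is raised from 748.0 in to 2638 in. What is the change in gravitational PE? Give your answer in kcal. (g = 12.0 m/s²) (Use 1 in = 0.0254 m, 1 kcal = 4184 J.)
Convert to SI: m = 25.0 kg, Δh = 48.006 m
ΔPE = mgΔh = (25.0)(12.0)(48.006) = 14401.8 J = 3.442 kcal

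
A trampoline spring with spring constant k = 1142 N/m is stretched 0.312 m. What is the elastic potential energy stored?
PE = ½kx² = ½(1142)(0.312)² = 55.58 J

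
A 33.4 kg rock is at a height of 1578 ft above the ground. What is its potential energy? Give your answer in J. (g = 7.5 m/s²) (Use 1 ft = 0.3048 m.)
Convert to SI: m = 33.4 kg, h = 480.974 m
PE = mgh = (33.4)(7.5)(480.974) = 120500 J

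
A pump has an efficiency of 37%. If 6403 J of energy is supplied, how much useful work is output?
W_out = η·W_in = 0.37·6403 = 2369.11 J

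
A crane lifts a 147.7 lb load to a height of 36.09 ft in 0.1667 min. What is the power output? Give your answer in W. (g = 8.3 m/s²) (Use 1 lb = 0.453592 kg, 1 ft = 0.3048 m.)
Convert to SI: m = 66.9955 kg, h = 11.0002 m, t = 10.002 s
P = mgh/t = (66.9955)(8.3)(11.0002)/10.002 = 611.6 W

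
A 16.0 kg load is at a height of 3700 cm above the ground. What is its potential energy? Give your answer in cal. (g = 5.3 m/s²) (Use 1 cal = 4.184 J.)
Convert to SI: m = 16.0 kg, h = 37.0 m
PE = mgh = (16.0)(5.3)(37.0) = 3137.6 J = 749.9 cal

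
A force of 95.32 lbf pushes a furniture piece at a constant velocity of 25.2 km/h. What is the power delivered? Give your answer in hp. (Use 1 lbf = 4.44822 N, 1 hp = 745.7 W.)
Convert to SI: F = 424.004 N, v = 7.0 m/s
P = Fv = (424.004)(7.0) = 2968.03 W = 3.98 hp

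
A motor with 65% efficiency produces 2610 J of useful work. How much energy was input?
W_in = W_out/η = 2610/0.65 = 4015 J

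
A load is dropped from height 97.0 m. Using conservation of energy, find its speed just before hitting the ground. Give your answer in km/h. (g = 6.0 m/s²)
mgh = ½mv² ⇒ v = √(2gh) = √(2·6.0·97.0) = 34.1174 m/s = 122.8 km/h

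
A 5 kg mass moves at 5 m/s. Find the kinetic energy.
KE = ½mv² = ½(5)(5)² = 62.5 J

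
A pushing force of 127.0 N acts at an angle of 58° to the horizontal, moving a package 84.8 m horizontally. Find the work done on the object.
W = F·d·cosθ = (127.0)(84.8)cos(58°) = 5707 J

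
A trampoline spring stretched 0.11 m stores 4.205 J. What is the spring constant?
k = 2·PE/x² = 2·4.205/(0.11)² = 695.0 N/m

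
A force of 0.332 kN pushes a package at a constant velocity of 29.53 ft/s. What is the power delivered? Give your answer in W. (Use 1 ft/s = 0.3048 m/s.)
Convert to SI: F = 332.0 N, v = 9.00074 m/s
P = Fv = (332.0)(9.00074) = 2988 W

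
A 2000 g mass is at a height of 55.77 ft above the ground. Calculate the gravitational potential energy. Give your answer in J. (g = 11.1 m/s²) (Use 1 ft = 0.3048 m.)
Convert to SI: m = 2.0 kg, h = 16.9987 m
PE = mgh = (2.0)(11.1)(16.9987) = 377.4 J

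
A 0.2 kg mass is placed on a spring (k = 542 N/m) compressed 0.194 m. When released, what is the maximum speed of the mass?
½kx² = ½mv² ⇒ v = x√(k/m) = (0.194)√(542/0.2) = 10.1 m/s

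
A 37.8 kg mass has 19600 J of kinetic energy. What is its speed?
v = √(2·KE/m) = √(2·19600/37.8) = 32.2 m/s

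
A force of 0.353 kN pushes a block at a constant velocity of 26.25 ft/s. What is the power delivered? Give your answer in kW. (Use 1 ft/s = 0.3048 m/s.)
Convert to SI: F = 353.0 N, v = 8.001 m/s
P = Fv = (353.0)(8.001) = 2824.35 W = 2.824 kW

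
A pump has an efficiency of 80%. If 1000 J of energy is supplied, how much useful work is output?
W_out = η·W_in = 0.8·1000 = 800.0 J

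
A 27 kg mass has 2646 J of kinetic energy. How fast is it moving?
v = √(2·KE/m) = √(2·2646/27) = 14.0 m/s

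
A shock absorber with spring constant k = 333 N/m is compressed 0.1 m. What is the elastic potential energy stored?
PE = ½kx² = ½(333)(0.1)² = 1.665 J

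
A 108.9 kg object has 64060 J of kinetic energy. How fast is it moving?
v = √(2·KE/m) = √(2·64060/108.9) = 34.3 m/s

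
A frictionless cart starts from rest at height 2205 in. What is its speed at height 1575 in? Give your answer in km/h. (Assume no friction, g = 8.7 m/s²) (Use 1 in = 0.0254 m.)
Convert to SI: h₁−h₂ = 16.002 m
mgh₁ = mgh₂ + ½mv² ⇒ v = √(2g(h₁−h₂)) = √(2·8.7·16.002) = 16.6864 m/s = 60.07 km/h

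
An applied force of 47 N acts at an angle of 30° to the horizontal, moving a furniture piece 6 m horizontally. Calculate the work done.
W = F·d·cosθ = (47)(6)cos(30°) = 244.2 J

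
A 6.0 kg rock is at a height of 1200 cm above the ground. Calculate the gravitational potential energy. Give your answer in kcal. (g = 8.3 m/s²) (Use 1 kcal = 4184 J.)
Convert to SI: m = 6.0 kg, h = 12.0 m
PE = mgh = (6.0)(8.3)(12.0) = 597.6 J = 0.1428 kcal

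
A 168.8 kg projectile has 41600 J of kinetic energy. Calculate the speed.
v = √(2·KE/m) = √(2·41600/168.8) = 22.2 m/s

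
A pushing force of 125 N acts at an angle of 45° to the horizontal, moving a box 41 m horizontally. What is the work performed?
W = F·d·cosθ = (125)(41)cos(45°) = 3624 J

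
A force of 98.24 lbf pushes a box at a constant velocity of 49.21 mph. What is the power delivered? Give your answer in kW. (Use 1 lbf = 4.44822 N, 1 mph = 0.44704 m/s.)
Convert to SI: F = 436.993 N, v = 21.9988 m/s
P = Fv = (436.993)(21.9988) = 9613.34 W = 9.613 kW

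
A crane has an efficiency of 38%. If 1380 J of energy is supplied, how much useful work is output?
W_out = η·W_in = 0.38·1380 = 524.4 J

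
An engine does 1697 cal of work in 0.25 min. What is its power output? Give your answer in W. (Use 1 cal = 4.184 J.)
Convert to SI: W = 7100.25 J, t = 15.0 s
P = W/t = 7100.25/15.0 = 473.3 W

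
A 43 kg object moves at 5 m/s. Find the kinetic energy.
KE = ½mv² = ½(43)(5)² = 537.5 J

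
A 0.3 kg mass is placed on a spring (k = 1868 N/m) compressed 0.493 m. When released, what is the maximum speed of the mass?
½kx² = ½mv² ⇒ v = x√(k/m) = (0.493)√(1868/0.3) = 38.9 m/s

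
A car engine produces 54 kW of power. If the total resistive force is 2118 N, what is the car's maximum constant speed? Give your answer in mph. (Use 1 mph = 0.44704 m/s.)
P = Fv ⇒ v = P/F = 54000 W/2118.0 N = 25.4958 m/s = 57.03 mph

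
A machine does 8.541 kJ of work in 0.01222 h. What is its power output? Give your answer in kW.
Convert to SI: W = 8541.0 J, t = 43.992 s
P = W/t = 8541.0/43.992 = 194.149 W = 0.1941 kW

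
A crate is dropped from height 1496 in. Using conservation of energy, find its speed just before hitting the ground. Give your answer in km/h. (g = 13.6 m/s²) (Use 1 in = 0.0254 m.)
Convert to SI: h = 37.9984 m
mgh = ½mv² ⇒ v = √(2gh) = √(2·13.6·37.9984) = 32.149 m/s = 115.7 km/h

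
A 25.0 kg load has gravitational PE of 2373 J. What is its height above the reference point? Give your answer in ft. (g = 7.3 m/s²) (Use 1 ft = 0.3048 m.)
h = PE/(mg) = 2373.0/(25.0·7.3) = 13.0027 m = 42.66 ft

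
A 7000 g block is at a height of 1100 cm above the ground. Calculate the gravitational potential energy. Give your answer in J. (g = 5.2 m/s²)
Convert to SI: m = 7.0 kg, h = 11.0 m
PE = mgh = (7.0)(5.2)(11.0) = 400.4 J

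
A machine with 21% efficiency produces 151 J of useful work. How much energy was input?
W_in = W_out/η = 151/0.21 = 719.0 J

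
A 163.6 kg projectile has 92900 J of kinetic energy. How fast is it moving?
v = √(2·KE/m) = √(2·92900/163.6) = 33.7 m/s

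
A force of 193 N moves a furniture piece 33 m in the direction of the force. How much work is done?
W = F·d = (193)(33) = 6369 J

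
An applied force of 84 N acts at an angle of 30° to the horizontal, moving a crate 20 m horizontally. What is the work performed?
W = F·d·cosθ = (84)(20)cos(30°) = 1455 J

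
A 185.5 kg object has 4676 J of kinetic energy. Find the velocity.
v = √(2·KE/m) = √(2·4676/185.5) = 7.1 m/s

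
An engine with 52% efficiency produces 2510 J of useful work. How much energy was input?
W_in = W_out/η = 2510/0.52 = 4827 J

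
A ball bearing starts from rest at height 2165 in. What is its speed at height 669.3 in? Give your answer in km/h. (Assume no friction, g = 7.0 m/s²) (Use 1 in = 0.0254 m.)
Convert to SI: h₁−h₂ = 37.9908 m
mgh₁ = mgh₂ + ½mv² ⇒ v = √(2g(h₁−h₂)) = √(2·7.0·37.9908) = 23.0623 m/s = 83.02 km/h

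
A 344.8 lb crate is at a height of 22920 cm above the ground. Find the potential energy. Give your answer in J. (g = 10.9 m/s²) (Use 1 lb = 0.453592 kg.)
Convert to SI: m = 156.399 kg, h = 229.2 m
PE = mgh = (156.399)(10.9)(229.2) = 390700 J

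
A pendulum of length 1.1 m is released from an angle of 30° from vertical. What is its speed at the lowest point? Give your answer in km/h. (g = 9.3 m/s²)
h = L(1 − cosθ) = 1.1(1 − cos30°) = 0.147372 m
v = √(2gh) = √(2·9.3·0.147372) = 1.65563 m/s = 5.96 km/h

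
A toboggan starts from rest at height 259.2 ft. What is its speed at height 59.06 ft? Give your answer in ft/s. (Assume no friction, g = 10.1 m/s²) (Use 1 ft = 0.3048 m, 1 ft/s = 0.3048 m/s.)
Convert to SI: h₁−h₂ = 61.0027 m
mgh₁ = mgh₂ + ½mv² ⇒ v = √(2g(h₁−h₂)) = √(2·10.1·61.0027) = 35.1035 m/s = 115.2 ft/s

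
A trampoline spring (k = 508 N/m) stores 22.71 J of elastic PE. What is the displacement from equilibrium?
x = √(2·PE/k) = √(2·22.71/508) = 0.299 m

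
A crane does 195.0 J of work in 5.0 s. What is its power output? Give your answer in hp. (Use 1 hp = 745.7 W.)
P = W/t = 195.0/5.0 = 39.0 W = 0.0523 hp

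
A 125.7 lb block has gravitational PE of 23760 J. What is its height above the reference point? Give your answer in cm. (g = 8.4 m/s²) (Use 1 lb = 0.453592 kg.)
Convert to SI: m = 57.0165 kg, PE = 23760.0 J
h = PE/(mg) = 23760.0/(57.0165·8.4) = 49.6097 m = 4961 cm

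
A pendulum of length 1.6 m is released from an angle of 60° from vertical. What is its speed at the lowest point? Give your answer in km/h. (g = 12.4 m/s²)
h = L(1 − cosθ) = 1.6(1 − cos60°) = 0.8 m
v = √(2gh) = √(2·12.4·0.8) = 4.45421 m/s = 16.04 km/h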